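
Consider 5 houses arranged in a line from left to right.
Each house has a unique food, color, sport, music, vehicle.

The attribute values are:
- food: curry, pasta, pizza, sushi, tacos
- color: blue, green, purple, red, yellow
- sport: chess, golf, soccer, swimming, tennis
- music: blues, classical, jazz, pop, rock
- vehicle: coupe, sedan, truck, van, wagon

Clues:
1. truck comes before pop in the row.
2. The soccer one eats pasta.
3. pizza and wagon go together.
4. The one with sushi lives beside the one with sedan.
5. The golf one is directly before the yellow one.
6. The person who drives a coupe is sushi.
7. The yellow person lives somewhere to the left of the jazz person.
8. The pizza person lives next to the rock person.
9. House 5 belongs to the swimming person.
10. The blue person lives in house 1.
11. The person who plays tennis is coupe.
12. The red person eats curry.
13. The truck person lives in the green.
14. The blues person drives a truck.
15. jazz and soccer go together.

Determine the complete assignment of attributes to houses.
Solution:

House | Food | Color | Sport | Music | Vehicle
----------------------------------------------
  1   | pizza | blue | golf | classical | wagon
  2   | sushi | yellow | tennis | rock | coupe
  3   | pasta | purple | soccer | jazz | sedan
  4   | tacos | green | chess | blues | truck
  5   | curry | red | swimming | pop | van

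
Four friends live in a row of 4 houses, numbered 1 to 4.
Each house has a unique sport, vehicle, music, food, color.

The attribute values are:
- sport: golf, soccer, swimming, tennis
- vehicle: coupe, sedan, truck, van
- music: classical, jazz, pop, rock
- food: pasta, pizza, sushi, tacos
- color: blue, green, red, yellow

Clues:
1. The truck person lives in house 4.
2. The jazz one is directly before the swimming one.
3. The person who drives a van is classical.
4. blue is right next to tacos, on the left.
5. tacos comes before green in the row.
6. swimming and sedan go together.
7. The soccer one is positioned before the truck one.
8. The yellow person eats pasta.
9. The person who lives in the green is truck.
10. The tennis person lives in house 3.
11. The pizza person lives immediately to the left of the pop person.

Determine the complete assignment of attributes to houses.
Solution:

House | Sport | Vehicle | Music | Food | Color
----------------------------------------------
  1   | soccer | coupe | jazz | pizza | blue
  2   | swimming | sedan | pop | tacos | red
  3   | tennis | van | classical | pasta | yellow
  4   | golf | truck | rock | sushi | green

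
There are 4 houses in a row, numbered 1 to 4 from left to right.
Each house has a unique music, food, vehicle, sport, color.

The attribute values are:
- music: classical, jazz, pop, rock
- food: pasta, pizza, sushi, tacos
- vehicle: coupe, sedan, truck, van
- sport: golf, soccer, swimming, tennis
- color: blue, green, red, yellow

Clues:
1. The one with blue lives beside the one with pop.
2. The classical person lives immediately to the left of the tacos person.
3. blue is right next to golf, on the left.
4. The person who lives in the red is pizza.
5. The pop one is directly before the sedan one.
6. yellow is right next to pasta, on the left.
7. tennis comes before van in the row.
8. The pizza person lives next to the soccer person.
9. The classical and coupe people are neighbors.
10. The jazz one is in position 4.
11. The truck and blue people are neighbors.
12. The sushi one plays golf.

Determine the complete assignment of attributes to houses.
Solution:

House | Music | Food | Vehicle | Sport | Color
----------------------------------------------
  1   | classical | pizza | truck | tennis | red
  2   | rock | tacos | coupe | soccer | blue
  3   | pop | sushi | van | golf | yellow
  4   | jazz | pasta | sedan | swimming | green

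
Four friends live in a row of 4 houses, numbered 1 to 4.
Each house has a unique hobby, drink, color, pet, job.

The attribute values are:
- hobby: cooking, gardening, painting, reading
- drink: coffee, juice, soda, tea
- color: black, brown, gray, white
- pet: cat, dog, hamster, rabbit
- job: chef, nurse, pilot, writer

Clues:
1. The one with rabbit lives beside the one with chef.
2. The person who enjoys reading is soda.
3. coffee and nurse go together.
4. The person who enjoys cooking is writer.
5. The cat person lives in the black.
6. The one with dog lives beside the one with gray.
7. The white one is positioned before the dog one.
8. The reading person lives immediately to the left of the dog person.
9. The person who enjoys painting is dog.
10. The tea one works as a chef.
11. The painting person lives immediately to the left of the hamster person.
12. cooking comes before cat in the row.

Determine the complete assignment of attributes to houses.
Solution:

House | Hobby | Drink | Color | Pet | Job
-----------------------------------------
  1   | reading | soda | white | rabbit | pilot
  2   | painting | tea | brown | dog | chef
  3   | cooking | juice | gray | hamster | writer
  4   | gardening | coffee | black | cat | nurse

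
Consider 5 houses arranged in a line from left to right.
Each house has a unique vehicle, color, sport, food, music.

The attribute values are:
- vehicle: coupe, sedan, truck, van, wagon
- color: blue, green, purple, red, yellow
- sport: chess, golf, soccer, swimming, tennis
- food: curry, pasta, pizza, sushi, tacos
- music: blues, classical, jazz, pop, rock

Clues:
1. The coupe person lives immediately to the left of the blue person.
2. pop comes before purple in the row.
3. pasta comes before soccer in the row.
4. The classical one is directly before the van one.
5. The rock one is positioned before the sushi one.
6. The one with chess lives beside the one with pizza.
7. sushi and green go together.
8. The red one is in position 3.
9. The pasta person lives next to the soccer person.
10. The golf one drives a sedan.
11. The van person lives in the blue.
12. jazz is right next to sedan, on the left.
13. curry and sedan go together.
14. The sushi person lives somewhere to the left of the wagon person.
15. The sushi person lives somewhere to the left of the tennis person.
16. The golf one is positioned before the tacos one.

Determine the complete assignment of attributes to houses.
Solution:

House | Vehicle | Color | Sport | Food | Music
----------------------------------------------
  1   | coupe | yellow | chess | pasta | classical
  2   | van | blue | soccer | pizza | jazz
  3   | sedan | red | golf | curry | rock
  4   | truck | green | swimming | sushi | pop
  5   | wagon | purple | tennis | tacos | blues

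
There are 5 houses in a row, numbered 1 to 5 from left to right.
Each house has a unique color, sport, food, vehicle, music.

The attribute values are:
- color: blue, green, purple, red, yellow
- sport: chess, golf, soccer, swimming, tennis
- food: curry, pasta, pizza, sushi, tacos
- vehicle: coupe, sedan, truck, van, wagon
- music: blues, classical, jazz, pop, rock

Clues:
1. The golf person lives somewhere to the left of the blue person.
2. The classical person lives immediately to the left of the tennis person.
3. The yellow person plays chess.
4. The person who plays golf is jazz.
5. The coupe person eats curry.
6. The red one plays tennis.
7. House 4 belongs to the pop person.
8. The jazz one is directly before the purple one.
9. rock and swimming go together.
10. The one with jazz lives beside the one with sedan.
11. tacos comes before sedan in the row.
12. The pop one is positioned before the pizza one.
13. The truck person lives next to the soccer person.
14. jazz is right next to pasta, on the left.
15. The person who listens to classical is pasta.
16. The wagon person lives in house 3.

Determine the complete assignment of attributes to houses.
Solution:

House | Color | Sport | Food | Vehicle | Music
----------------------------------------------
  1   | green | golf | tacos | truck | jazz
  2   | purple | soccer | pasta | sedan | classical
  3   | red | tennis | sushi | wagon | blues
  4   | yellow | chess | curry | coupe | pop
  5   | blue | swimming | pizza | van | rock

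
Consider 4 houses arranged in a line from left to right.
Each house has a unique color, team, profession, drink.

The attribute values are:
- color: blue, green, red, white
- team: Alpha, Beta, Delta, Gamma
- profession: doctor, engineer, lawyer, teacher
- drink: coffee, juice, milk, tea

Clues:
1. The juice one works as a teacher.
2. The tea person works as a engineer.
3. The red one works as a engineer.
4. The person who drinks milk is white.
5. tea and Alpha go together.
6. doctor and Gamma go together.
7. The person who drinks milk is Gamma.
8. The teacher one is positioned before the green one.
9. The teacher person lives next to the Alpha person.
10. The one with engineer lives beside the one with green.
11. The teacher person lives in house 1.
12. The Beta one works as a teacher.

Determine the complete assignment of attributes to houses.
Solution:

House | Color | Team | Profession | Drink
-----------------------------------------
  1   | blue | Beta | teacher | juice
  2   | red | Alpha | engineer | tea
  3   | green | Delta | lawyer | coffee
  4   | white | Gamma | doctor | milk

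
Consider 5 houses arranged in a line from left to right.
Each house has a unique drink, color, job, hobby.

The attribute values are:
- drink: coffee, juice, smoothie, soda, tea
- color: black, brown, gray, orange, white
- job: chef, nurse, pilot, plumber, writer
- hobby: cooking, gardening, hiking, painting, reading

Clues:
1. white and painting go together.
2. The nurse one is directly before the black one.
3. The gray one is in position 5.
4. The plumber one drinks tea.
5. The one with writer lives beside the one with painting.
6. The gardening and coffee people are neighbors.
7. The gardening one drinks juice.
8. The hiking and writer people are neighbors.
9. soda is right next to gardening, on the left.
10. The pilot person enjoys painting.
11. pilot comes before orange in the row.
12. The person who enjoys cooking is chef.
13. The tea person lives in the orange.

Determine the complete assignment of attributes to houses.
Solution:

House | Drink | Color | Job | Hobby
-----------------------------------
  1   | soda | brown | nurse | hiking
  2   | juice | black | writer | gardening
  3   | coffee | white | pilot | painting
  4   | tea | orange | plumber | reading
  5   | smoothie | gray | chef | cooking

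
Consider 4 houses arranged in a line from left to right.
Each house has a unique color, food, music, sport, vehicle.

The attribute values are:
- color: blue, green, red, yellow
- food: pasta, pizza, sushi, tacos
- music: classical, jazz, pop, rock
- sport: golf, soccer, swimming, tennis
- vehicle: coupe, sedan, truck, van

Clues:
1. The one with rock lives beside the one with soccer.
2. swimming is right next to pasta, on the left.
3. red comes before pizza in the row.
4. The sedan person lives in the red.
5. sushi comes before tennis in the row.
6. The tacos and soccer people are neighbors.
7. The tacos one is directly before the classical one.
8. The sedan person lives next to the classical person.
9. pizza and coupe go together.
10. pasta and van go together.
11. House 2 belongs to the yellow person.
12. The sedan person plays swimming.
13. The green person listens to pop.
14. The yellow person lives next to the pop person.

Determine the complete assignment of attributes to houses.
Solution:

House | Color | Food | Music | Sport | Vehicle
----------------------------------------------
  1   | red | tacos | rock | swimming | sedan
  2   | yellow | pasta | classical | soccer | van
  3   | green | sushi | pop | golf | truck
  4   | blue | pizza | jazz | tennis | coupe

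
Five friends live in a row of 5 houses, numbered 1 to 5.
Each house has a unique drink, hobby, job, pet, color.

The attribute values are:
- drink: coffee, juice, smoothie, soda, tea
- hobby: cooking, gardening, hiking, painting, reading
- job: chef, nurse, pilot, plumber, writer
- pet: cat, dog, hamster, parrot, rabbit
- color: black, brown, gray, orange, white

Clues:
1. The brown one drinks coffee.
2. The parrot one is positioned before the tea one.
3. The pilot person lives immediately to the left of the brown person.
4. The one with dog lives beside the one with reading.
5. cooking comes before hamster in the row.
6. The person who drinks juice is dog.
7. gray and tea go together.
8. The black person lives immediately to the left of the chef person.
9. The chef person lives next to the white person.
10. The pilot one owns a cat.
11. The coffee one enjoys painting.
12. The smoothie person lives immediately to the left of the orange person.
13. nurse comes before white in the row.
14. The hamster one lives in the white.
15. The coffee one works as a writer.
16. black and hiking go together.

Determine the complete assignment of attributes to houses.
Solution:

House | Drink | Hobby | Job | Pet | Color
-----------------------------------------
  1   | smoothie | hiking | nurse | parrot | black
  2   | juice | cooking | chef | dog | orange
  3   | soda | reading | plumber | hamster | white
  4   | tea | gardening | pilot | cat | gray
  5   | coffee | painting | writer | rabbit | brown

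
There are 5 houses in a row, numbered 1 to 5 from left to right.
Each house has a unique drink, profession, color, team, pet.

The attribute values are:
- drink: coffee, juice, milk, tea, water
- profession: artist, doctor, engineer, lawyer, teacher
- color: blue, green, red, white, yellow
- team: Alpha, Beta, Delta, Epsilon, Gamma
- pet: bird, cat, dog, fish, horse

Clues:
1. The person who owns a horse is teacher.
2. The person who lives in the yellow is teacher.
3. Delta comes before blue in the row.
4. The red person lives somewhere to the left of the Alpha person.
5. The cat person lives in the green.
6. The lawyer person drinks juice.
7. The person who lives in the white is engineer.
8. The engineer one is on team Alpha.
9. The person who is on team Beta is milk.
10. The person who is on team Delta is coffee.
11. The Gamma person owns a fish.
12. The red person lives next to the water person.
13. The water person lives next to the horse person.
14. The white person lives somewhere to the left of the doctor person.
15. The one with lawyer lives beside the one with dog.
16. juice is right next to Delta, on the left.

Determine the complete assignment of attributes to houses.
Solution:

House | Drink | Profession | Color | Team | Pet
-----------------------------------------------
  1   | juice | lawyer | green | Epsilon | cat
  2   | coffee | artist | red | Delta | dog
  3   | water | engineer | white | Alpha | bird
  4   | milk | teacher | yellow | Beta | horse
  5   | tea | doctor | blue | Gamma | fish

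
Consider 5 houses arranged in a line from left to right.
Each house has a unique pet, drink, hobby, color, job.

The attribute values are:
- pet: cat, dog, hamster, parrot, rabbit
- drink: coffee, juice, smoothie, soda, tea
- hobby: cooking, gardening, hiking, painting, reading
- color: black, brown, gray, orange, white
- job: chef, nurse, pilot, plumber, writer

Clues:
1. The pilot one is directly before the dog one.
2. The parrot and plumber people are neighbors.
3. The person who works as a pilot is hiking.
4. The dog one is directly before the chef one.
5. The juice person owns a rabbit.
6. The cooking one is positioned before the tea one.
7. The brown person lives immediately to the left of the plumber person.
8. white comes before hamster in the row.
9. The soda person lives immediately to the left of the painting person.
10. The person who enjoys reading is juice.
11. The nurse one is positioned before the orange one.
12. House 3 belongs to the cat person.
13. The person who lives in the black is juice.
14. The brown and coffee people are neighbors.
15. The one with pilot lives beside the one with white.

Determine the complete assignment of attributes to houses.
Solution:

House | Pet | Drink | Hobby | Color | Job
-----------------------------------------
  1   | parrot | soda | hiking | brown | pilot
  2   | dog | coffee | painting | white | plumber
  3   | cat | smoothie | cooking | gray | chef
  4   | rabbit | juice | reading | black | nurse
  5   | hamster | tea | gardening | orange | writer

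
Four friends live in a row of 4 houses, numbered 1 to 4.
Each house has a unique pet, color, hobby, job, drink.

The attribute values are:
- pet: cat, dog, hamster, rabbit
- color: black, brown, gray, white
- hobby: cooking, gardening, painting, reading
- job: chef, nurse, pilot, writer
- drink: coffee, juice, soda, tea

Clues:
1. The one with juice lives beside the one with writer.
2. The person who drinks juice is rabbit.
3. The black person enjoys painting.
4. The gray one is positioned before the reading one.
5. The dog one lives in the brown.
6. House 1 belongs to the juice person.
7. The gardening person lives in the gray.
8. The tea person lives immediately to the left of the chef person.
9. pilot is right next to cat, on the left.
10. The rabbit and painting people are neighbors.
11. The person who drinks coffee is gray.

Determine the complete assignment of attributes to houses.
Solution:

House | Pet | Color | Hobby | Job | Drink
-----------------------------------------
  1   | rabbit | white | cooking | pilot | juice
  2   | cat | black | painting | writer | tea
  3   | hamster | gray | gardening | chef | coffee
  4   | dog | brown | reading | nurse | soda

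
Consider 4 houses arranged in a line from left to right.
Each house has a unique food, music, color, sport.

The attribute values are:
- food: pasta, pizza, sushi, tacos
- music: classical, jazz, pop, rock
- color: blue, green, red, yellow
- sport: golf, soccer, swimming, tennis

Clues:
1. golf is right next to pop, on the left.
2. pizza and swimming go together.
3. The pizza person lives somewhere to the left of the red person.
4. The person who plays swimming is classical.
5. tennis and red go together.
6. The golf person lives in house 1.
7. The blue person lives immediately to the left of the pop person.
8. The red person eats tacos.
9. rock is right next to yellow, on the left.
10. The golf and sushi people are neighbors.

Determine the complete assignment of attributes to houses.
Solution:

House | Food | Music | Color | Sport
------------------------------------
  1   | pasta | rock | blue | golf
  2   | sushi | pop | yellow | soccer
  3   | pizza | classical | green | swimming
  4   | tacos | jazz | red | tennis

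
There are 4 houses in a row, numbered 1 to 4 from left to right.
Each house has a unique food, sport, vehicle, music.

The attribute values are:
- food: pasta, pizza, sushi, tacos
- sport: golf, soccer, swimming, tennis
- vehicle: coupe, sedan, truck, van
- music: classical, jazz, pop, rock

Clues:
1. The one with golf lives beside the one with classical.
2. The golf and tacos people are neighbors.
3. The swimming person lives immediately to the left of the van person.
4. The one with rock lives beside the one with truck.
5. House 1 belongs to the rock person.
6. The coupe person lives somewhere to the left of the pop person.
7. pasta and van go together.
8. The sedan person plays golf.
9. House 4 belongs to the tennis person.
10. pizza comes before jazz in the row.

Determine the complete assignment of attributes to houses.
Solution:

House | Food | Sport | Vehicle | Music
--------------------------------------
  1   | pizza | golf | sedan | rock
  2   | tacos | soccer | truck | classical
  3   | sushi | swimming | coupe | jazz
  4   | pasta | tennis | van | pop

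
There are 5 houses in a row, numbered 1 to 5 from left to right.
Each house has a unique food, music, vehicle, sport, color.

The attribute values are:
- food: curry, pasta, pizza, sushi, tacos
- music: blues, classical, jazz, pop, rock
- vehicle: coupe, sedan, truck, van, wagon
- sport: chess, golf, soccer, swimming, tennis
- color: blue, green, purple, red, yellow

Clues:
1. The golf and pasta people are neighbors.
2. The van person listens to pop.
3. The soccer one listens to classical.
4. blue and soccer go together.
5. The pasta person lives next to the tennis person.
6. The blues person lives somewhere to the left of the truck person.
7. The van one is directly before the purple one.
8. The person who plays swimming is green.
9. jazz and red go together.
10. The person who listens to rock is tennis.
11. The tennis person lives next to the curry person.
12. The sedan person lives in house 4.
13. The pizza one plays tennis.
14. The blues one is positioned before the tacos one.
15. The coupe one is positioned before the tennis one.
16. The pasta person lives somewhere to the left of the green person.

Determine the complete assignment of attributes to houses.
Solution:

House | Food | Music | Vehicle | Sport | Color
----------------------------------------------
  1   | sushi | jazz | coupe | golf | red
  2   | pasta | pop | van | chess | yellow
  3   | pizza | rock | wagon | tennis | purple
  4   | curry | blues | sedan | swimming | green
  5   | tacos | classical | truck | soccer | blue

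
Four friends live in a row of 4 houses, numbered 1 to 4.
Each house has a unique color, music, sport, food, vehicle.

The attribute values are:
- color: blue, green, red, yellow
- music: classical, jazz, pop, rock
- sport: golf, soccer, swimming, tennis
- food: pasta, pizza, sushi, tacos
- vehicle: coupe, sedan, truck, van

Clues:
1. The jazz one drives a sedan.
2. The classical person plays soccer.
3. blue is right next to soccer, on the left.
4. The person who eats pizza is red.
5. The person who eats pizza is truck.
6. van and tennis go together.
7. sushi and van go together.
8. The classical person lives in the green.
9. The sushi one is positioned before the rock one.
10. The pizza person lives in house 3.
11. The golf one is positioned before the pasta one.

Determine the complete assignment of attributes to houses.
Solution:

House | Color | Music | Sport | Food | Vehicle
----------------------------------------------
  1   | blue | pop | tennis | sushi | van
  2   | green | classical | soccer | tacos | coupe
  3   | red | rock | golf | pizza | truck
  4   | yellow | jazz | swimming | pasta | sedan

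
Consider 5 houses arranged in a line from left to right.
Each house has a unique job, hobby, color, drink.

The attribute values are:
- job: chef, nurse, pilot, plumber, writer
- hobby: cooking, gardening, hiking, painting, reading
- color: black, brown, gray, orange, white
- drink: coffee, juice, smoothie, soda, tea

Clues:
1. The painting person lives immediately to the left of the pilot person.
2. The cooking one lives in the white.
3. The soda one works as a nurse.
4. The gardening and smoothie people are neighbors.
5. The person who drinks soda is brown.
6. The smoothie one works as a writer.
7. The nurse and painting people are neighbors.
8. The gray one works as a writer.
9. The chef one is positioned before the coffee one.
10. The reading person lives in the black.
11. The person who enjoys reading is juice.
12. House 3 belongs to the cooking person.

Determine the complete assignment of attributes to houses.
Solution:

House | Job | Hobby | Color | Drink
-----------------------------------
  1   | nurse | gardening | brown | soda
  2   | writer | painting | gray | smoothie
  3   | pilot | cooking | white | tea
  4   | chef | reading | black | juice
  5   | plumber | hiking | orange | coffee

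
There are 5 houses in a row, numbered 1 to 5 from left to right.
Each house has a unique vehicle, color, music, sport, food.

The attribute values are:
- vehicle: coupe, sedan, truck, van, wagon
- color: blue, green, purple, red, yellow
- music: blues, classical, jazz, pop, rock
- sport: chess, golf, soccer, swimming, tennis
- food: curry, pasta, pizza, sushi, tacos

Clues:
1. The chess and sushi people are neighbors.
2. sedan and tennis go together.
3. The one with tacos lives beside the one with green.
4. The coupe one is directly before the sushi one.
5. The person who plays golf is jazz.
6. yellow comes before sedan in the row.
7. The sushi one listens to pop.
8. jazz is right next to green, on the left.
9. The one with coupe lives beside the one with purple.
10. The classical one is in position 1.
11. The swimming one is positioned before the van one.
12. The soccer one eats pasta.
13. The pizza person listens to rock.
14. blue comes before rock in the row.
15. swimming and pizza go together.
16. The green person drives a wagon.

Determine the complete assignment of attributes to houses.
Solution:

House | Vehicle | Color | Music | Sport | Food
----------------------------------------------
  1   | coupe | yellow | classical | chess | curry
  2   | sedan | purple | pop | tennis | sushi
  3   | truck | blue | jazz | golf | tacos
  4   | wagon | green | rock | swimming | pizza
  5   | van | red | blues | soccer | pasta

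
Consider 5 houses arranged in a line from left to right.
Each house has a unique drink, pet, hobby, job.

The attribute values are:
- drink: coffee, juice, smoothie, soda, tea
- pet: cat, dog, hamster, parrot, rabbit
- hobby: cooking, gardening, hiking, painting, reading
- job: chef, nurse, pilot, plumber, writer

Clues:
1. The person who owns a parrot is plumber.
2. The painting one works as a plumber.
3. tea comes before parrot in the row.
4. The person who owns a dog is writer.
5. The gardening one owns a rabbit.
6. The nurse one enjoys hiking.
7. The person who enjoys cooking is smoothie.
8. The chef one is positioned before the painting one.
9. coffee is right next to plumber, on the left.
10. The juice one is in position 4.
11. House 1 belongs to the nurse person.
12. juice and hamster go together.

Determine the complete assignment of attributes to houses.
Solution:

House | Drink | Pet | Hobby | Job
---------------------------------
  1   | tea | cat | hiking | nurse
  2   | coffee | rabbit | gardening | chef
  3   | soda | parrot | painting | plumber
  4   | juice | hamster | reading | pilot
  5   | smoothie | dog | cooking | writer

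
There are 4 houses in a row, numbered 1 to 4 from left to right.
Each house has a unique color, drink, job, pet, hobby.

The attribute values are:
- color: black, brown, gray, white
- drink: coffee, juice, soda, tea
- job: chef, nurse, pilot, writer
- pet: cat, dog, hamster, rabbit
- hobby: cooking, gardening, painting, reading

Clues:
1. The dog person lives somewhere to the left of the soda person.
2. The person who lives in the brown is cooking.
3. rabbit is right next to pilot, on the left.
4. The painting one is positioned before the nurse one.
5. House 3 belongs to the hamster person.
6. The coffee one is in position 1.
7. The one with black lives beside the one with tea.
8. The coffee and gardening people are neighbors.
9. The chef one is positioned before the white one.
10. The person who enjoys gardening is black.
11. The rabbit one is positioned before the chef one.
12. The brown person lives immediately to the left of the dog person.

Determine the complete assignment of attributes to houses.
Solution:

House | Color | Drink | Job | Pet | Hobby
-----------------------------------------
  1   | brown | coffee | writer | rabbit | cooking
  2   | black | juice | pilot | dog | gardening
  3   | gray | tea | chef | hamster | painting
  4   | white | soda | nurse | cat | reading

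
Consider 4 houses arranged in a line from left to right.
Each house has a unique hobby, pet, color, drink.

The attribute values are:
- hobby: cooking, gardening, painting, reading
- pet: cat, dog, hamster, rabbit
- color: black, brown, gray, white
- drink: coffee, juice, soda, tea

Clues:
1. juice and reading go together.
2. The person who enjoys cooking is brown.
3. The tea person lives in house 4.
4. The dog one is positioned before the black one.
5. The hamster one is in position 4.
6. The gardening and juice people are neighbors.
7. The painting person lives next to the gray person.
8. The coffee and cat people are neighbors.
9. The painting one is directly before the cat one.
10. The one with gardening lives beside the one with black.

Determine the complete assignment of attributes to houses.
Solution:

House | Hobby | Pet | Color | Drink
-----------------------------------
  1   | painting | dog | white | coffee
  2   | gardening | cat | gray | soda
  3   | reading | rabbit | black | juice
  4   | cooking | hamster | brown | tea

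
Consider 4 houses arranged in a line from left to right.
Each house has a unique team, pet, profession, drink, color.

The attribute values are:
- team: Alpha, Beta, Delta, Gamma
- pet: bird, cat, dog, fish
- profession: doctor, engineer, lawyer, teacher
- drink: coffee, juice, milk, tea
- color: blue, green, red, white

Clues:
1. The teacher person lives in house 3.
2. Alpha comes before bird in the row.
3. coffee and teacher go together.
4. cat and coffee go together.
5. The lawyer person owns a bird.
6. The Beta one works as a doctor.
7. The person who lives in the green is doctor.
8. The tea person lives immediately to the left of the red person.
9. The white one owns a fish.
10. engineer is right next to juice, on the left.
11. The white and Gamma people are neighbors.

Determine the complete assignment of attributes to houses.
Solution:

House | Team | Pet | Profession | Drink | Color
-----------------------------------------------
  1   | Alpha | fish | engineer | tea | white
  2   | Gamma | bird | lawyer | juice | red
  3   | Delta | cat | teacher | coffee | blue
  4   | Beta | dog | doctor | milk | green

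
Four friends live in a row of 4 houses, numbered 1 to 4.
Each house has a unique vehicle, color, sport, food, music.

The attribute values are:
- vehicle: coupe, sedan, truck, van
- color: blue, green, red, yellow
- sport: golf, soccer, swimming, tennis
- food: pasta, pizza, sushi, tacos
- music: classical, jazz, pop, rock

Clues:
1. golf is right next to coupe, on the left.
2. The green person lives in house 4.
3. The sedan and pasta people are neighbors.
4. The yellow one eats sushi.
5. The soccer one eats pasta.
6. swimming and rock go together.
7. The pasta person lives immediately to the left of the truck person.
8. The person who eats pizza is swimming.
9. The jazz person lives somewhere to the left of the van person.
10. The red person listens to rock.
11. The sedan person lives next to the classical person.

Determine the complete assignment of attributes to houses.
Solution:

House | Vehicle | Color | Sport | Food | Music
----------------------------------------------
  1   | sedan | yellow | golf | sushi | jazz
  2   | coupe | blue | soccer | pasta | classical
  3   | truck | red | swimming | pizza | rock
  4   | van | green | tennis | tacos | pop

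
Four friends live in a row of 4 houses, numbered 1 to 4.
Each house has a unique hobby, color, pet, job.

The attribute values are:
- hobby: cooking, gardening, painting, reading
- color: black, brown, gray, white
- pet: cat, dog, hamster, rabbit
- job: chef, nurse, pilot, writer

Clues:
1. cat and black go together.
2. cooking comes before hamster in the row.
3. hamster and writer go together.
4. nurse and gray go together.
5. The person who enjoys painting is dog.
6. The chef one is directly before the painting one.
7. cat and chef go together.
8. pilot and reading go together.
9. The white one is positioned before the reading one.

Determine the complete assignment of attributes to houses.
Solution:

House | Hobby | Color | Pet | Job
---------------------------------
  1   | cooking | black | cat | chef
  2   | painting | gray | dog | nurse
  3   | gardening | white | hamster | writer
  4   | reading | brown | rabbit | pilot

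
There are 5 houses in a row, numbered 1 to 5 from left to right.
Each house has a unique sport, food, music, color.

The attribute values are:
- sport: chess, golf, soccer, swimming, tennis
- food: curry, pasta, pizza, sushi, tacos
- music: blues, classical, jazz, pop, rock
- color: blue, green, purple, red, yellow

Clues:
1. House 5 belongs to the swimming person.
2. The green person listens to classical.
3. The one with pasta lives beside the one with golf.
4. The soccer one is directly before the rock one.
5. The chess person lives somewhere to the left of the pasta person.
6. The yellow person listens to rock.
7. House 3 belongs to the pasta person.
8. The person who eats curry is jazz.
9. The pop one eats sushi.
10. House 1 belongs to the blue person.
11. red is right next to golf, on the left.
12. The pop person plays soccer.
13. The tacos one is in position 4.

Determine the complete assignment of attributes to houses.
Solution:

House | Sport | Food | Music | Color
------------------------------------
  1   | soccer | sushi | pop | blue
  2   | chess | pizza | rock | yellow
  3   | tennis | pasta | blues | red
  4   | golf | tacos | classical | green
  5   | swimming | curry | jazz | purple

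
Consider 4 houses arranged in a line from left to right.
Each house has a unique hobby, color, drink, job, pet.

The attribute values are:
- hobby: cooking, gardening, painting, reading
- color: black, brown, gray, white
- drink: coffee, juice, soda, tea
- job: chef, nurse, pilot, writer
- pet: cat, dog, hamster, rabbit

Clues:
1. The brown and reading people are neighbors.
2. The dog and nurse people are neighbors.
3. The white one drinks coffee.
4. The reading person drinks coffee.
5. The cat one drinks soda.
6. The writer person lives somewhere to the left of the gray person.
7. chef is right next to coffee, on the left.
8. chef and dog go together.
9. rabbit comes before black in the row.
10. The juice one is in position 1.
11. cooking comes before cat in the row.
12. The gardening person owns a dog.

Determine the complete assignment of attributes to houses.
Solution:

House | Hobby | Color | Drink | Job | Pet
-----------------------------------------
  1   | gardening | brown | juice | chef | dog
  2   | reading | white | coffee | nurse | rabbit
  3   | cooking | black | tea | writer | hamster
  4   | painting | gray | soda | pilot | cat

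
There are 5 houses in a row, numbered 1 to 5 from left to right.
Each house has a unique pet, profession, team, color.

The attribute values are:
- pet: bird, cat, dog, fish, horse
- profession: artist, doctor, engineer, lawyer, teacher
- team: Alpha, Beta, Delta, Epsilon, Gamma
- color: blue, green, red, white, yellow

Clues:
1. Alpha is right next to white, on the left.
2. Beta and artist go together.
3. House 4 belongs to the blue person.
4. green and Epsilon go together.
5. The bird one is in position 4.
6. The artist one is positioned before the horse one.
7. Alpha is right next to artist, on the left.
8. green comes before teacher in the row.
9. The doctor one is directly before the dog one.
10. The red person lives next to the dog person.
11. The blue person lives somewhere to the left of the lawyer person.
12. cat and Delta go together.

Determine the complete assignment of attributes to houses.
Solution:

House | Pet | Profession | Team | Color
---------------------------------------
  1   | fish | doctor | Alpha | red
  2   | dog | artist | Beta | white
  3   | horse | engineer | Epsilon | green
  4   | bird | teacher | Gamma | blue
  5   | cat | lawyer | Delta | yellow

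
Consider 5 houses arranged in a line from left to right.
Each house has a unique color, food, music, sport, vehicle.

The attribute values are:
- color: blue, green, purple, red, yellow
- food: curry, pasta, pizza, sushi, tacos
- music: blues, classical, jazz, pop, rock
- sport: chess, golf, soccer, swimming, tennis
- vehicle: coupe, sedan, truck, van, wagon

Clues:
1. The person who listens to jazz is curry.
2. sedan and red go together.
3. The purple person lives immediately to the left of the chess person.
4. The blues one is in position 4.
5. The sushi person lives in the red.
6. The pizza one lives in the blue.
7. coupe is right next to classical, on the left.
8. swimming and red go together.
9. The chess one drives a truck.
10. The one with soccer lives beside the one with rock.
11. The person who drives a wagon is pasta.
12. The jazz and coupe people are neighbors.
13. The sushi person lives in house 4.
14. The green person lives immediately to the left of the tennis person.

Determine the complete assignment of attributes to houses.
Solution:

House | Color | Food | Music | Sport | Vehicle
----------------------------------------------
  1   | green | curry | jazz | soccer | van
  2   | purple | tacos | rock | tennis | coupe
  3   | blue | pizza | classical | chess | truck
  4   | red | sushi | blues | swimming | sedan
  5   | yellow | pasta | pop | golf | wagon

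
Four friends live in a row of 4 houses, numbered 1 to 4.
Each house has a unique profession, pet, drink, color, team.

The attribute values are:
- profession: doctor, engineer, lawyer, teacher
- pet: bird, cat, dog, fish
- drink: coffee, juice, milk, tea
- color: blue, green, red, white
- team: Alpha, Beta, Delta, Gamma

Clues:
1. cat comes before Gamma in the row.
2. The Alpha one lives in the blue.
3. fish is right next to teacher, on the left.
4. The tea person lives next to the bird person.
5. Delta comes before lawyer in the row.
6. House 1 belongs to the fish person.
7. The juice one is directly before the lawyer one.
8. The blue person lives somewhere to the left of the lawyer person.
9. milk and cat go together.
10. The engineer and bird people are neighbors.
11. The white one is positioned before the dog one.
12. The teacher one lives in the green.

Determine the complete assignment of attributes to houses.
Solution:

House | Profession | Pet | Drink | Color | Team
-----------------------------------------------
  1   | engineer | fish | tea | blue | Alpha
  2   | teacher | bird | juice | green | Delta
  3   | lawyer | cat | milk | white | Beta
  4   | doctor | dog | coffee | red | Gamma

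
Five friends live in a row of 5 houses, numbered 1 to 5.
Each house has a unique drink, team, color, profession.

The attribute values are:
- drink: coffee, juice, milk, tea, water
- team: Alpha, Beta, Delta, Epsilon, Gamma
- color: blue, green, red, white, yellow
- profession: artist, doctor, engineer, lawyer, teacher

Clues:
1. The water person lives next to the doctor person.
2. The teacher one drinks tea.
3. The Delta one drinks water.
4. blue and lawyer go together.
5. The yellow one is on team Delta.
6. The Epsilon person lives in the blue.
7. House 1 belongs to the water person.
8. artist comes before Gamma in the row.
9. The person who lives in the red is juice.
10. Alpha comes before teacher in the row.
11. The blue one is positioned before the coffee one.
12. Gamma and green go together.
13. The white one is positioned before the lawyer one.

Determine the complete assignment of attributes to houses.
Solution:

House | Drink | Team | Color | Profession
-----------------------------------------
  1   | water | Delta | yellow | artist
  2   | juice | Alpha | red | doctor
  3   | tea | Beta | white | teacher
  4   | milk | Epsilon | blue | lawyer
  5   | coffee | Gamma | green | engineer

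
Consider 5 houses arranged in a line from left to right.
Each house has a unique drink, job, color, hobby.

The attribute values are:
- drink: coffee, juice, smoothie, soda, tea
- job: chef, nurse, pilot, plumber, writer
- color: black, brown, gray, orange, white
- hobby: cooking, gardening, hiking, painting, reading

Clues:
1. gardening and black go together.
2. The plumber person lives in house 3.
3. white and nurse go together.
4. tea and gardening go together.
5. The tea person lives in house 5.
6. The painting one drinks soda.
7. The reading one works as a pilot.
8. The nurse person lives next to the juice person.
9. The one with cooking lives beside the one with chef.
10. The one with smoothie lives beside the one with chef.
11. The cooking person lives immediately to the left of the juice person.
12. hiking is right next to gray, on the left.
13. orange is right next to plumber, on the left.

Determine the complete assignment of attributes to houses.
Solution:

House | Drink | Job | Color | Hobby
-----------------------------------
  1   | smoothie | nurse | white | cooking
  2   | juice | chef | orange | hiking
  3   | soda | plumber | gray | painting
  4   | coffee | pilot | brown | reading
  5   | tea | writer | black | gardening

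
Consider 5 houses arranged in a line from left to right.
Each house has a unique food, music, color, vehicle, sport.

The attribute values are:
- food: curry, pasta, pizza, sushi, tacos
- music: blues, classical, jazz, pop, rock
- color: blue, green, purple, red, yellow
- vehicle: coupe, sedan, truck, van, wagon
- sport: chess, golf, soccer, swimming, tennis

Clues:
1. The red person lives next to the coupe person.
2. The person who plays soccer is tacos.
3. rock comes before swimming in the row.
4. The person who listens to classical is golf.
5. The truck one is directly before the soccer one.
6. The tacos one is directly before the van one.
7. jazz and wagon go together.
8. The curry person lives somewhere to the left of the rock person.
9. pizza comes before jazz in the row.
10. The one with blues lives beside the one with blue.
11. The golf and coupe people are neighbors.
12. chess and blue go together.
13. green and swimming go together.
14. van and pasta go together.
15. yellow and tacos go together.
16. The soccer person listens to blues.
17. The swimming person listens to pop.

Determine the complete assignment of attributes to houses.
Solution:

House | Food | Music | Color | Vehicle | Sport
----------------------------------------------
  1   | curry | classical | red | truck | golf
  2   | tacos | blues | yellow | coupe | soccer
  3   | pasta | rock | blue | van | chess
  4   | pizza | pop | green | sedan | swimming
  5   | sushi | jazz | purple | wagon | tennis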